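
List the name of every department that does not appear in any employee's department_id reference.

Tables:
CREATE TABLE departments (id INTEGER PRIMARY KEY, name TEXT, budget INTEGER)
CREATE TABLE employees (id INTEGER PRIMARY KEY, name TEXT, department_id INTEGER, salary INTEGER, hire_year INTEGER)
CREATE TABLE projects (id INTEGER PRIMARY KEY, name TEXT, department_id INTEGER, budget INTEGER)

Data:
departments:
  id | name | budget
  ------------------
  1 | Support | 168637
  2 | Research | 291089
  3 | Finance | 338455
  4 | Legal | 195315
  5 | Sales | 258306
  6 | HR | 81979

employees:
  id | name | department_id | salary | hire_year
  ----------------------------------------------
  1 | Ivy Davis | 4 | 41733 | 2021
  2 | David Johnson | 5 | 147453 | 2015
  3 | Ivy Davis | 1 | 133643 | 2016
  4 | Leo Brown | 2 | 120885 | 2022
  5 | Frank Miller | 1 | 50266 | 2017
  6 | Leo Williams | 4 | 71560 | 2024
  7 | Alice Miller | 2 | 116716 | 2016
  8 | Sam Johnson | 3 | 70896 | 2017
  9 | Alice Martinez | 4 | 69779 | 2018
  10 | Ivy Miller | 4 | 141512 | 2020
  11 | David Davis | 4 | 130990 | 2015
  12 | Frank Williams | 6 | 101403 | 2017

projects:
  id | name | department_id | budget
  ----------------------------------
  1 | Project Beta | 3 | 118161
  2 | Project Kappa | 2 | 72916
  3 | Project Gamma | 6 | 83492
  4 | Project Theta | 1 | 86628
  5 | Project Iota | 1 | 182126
SELECT p.name FROM departments p LEFT JOIN employees c ON c.department_id = p.id WHERE c.id IS NULL

Execution result:
(no rows)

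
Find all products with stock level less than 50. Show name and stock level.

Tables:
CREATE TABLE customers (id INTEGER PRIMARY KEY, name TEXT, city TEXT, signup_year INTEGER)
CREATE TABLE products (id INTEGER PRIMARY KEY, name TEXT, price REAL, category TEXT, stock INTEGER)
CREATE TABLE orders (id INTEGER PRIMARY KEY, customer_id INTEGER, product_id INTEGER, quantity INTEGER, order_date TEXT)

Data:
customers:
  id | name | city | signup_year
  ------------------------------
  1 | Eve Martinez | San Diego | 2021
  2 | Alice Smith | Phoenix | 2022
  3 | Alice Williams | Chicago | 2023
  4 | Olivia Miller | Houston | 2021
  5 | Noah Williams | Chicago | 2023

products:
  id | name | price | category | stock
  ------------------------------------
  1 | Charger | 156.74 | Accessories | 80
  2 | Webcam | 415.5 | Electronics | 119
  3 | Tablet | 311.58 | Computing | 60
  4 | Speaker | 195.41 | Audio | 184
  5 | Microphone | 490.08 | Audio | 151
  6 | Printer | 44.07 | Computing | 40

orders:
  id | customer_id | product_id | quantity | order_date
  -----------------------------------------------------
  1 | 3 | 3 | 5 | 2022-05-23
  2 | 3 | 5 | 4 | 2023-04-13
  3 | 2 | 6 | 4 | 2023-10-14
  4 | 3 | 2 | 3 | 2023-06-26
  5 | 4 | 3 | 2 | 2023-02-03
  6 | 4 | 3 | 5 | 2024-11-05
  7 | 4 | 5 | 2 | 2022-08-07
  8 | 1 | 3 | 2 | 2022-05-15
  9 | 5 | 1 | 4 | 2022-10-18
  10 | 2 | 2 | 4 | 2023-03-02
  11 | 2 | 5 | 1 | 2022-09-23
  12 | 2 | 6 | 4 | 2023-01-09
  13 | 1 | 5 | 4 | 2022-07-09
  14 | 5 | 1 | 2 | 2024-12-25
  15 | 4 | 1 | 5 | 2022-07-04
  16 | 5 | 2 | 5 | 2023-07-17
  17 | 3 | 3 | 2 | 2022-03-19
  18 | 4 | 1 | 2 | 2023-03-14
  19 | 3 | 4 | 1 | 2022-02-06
SELECT name, stock FROM products WHERE stock < 50

Execution result:
name | stock
Printer | 40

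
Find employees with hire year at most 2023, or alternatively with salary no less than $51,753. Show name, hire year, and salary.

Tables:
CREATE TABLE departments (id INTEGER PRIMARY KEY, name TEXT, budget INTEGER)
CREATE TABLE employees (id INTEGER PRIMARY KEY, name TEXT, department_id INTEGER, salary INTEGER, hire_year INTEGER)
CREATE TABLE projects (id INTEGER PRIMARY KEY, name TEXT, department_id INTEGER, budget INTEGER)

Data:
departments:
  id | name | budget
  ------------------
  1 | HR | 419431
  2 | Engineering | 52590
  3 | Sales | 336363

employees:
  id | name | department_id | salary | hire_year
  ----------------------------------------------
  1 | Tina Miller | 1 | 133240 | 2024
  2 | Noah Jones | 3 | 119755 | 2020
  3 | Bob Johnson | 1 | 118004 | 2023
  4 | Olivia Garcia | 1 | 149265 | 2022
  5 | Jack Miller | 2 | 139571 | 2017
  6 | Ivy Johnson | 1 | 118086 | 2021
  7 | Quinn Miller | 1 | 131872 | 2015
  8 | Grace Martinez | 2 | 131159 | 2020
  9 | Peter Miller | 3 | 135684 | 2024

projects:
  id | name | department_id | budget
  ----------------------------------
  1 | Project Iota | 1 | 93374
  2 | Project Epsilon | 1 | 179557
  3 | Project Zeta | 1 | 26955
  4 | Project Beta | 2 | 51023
SELECT name, hire_year, salary FROM employees WHERE hire_year <= 2023 OR salary >= 51753

Execution result:
name | hire_year | salary
Tina Miller | 2024 | 133240
Noah Jones | 2020 | 119755
Bob Johnson | 2023 | 118004
Olivia Garcia | 2022 | 149265
Jack Miller | 2017 | 139571
Ivy Johnson | 2021 | 118086
Quinn Miller | 2015 | 131872
Grace Martinez | 2020 | 131159
Peter Miller | 2024 | 135684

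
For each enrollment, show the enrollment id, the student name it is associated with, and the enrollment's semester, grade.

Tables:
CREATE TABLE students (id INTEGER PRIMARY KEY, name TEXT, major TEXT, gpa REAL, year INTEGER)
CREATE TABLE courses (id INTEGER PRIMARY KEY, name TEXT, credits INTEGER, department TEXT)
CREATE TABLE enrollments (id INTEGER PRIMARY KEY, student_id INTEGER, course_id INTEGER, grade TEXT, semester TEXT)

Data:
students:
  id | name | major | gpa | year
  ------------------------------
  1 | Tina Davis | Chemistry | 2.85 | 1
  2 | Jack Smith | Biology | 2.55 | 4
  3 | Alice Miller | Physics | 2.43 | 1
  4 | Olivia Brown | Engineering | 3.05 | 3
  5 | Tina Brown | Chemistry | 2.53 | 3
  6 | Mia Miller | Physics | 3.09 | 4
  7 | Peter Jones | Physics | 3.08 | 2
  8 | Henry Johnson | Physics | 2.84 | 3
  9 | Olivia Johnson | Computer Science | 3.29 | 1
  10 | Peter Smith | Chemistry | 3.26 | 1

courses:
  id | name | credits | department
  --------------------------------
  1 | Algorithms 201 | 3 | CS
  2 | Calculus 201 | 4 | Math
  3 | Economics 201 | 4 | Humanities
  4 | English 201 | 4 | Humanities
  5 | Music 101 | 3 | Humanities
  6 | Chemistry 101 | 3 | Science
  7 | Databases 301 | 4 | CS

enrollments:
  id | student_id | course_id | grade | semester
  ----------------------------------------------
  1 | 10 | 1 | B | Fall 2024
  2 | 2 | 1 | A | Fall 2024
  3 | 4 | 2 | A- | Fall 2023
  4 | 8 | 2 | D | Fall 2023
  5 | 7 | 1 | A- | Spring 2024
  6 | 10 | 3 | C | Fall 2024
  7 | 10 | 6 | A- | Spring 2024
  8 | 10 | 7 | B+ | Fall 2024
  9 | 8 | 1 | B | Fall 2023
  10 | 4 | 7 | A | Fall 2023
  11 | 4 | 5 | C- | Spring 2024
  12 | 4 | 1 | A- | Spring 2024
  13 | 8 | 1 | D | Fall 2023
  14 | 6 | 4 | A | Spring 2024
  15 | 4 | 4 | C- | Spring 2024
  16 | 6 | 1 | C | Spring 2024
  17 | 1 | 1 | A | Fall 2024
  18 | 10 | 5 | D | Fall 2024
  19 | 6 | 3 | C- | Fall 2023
SELECT c.id, p.name AS student, c.semester, c.grade FROM enrollments c JOIN students p ON c.student_id = p.id

Execution result:
id | student | semester | grade
1 | Peter Smith | Fall 2024 | B
2 | Jack Smith | Fall 2024 | A
3 | Olivia Brown | Fall 2023 | A-
4 | Henry Johnson | Fall 2023 | D
5 | Peter Jones | Spring 2024 | A-
6 | Peter Smith | Fall 2024 | C
7 | Peter Smith | Spring 2024 | A-
8 | Peter Smith | Fall 2024 | B+
9 | Henry Johnson | Fall 2023 | B
10 | Olivia Brown | Fall 2023 | A
11 | Olivia Brown | Spring 2024 | C-
12 | Olivia Brown | Spring 2024 | A-
13 | Henry Johnson | Fall 2023 | D
14 | Mia Miller | Spring 2024 | A
15 | Olivia Brown | Spring 2024 | C-
16 | Mia Miller | Spring 2024 | C
17 | Tina Davis | Fall 2024 | A
18 | Peter Smith | Fall 2024 | D
19 | Mia Miller | Fall 2023 | C-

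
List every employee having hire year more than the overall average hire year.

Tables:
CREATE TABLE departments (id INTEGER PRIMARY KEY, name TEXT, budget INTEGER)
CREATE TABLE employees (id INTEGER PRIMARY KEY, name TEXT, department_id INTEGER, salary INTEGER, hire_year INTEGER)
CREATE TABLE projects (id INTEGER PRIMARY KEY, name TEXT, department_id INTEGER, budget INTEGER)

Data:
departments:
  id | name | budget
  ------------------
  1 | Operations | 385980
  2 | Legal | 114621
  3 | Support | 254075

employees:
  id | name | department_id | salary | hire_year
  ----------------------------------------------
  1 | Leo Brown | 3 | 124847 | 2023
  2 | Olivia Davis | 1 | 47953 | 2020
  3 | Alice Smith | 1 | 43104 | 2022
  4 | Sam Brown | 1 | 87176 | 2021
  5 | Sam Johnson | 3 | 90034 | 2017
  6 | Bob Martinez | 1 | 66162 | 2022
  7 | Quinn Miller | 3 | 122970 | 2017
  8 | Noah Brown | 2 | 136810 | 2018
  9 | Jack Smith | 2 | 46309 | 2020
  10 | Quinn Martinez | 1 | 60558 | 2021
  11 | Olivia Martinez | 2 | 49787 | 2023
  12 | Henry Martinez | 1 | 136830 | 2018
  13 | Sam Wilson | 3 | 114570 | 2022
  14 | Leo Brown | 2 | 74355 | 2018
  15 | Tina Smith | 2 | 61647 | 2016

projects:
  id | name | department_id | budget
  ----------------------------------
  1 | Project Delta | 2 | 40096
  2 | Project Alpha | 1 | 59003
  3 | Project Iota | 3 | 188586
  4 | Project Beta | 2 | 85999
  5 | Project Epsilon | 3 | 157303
SELECT name, hire_year FROM employees WHERE hire_year > (SELECT AVG(hire_year) FROM employees)

Execution result:
name | hire_year
Leo Brown | 2023
Olivia Davis | 2020
Alice Smith | 2022
Sam Brown | 2021
Bob Martinez | 2022
Jack Smith | 2020
Quinn Martinez | 2021
Olivia Martinez | 2023
Sam Wilson | 2022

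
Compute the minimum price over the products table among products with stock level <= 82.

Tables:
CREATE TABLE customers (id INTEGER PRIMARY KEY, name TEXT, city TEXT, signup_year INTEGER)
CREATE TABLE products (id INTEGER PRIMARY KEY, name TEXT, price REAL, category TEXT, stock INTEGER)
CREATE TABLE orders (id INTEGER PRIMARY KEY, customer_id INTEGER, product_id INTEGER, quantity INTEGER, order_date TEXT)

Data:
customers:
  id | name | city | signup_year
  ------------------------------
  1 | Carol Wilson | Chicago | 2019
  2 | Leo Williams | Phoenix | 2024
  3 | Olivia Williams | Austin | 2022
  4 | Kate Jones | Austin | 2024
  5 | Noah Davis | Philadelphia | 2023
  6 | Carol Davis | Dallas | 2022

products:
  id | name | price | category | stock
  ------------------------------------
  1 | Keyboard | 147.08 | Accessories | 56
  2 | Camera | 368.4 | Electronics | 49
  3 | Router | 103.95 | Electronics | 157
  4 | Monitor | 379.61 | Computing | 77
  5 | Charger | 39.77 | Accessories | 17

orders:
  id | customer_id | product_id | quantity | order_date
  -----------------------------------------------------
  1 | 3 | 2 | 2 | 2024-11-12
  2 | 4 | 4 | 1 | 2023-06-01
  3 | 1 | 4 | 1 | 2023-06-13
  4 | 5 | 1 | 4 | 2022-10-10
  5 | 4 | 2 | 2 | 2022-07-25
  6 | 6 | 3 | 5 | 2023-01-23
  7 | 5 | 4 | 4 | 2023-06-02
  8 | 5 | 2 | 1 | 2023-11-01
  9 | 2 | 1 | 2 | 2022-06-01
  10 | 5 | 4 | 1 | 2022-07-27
SELECT MIN(price) FROM products WHERE stock <= 82

Execution result:
39.77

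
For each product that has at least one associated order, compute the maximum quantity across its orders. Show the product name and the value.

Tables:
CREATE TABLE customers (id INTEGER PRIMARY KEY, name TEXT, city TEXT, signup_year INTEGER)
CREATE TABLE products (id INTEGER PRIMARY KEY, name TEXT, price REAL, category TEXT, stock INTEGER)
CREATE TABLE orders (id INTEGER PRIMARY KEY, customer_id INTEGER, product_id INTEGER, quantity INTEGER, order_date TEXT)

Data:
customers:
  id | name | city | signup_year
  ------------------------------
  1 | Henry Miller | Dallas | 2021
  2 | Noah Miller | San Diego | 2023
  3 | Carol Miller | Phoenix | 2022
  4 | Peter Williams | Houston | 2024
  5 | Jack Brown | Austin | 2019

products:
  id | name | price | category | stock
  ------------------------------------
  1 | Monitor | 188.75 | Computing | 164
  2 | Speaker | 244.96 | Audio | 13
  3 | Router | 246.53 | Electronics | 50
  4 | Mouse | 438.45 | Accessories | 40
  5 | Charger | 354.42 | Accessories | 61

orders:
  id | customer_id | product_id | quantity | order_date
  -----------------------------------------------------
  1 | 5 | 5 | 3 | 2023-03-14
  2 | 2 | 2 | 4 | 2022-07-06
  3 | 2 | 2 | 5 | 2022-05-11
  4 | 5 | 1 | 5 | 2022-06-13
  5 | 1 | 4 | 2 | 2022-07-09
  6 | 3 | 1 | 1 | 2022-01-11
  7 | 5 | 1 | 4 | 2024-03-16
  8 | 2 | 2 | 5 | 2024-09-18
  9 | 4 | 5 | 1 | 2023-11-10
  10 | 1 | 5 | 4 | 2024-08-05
SELECT p.name, MAX(c.quantity) AS max_quantity FROM orders c JOIN products p ON c.product_id = p.id GROUP BY p.id, p.name

Execution result:
name | max_quantity
Monitor | 5
Speaker | 5
Mouse | 2
Charger | 4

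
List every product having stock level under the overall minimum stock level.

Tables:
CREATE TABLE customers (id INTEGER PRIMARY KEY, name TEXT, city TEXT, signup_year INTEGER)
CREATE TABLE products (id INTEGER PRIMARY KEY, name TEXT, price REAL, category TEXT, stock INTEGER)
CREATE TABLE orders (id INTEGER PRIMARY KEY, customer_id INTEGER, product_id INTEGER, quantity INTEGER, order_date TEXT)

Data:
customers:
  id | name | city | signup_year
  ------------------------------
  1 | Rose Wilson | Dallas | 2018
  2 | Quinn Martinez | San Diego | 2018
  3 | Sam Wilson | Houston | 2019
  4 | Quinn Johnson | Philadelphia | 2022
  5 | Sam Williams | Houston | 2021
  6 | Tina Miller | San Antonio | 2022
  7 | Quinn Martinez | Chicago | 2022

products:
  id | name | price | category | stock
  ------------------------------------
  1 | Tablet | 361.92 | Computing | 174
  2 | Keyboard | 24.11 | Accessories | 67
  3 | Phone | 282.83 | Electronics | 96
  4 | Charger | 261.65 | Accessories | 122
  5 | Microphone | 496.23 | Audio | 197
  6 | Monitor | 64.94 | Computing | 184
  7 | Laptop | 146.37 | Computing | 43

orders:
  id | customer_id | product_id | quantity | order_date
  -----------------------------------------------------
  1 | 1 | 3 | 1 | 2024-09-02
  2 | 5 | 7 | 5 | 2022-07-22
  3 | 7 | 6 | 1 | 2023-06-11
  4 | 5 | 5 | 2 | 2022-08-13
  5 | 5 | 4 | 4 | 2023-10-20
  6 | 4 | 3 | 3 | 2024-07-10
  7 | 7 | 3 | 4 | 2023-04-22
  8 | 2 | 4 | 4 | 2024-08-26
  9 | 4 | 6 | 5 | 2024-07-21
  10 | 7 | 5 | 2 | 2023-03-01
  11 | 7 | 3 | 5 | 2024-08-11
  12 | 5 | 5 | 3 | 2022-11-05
SELECT name, stock FROM products WHERE stock < (SELECT MIN(stock) FROM products)

Execution result:
(no rows)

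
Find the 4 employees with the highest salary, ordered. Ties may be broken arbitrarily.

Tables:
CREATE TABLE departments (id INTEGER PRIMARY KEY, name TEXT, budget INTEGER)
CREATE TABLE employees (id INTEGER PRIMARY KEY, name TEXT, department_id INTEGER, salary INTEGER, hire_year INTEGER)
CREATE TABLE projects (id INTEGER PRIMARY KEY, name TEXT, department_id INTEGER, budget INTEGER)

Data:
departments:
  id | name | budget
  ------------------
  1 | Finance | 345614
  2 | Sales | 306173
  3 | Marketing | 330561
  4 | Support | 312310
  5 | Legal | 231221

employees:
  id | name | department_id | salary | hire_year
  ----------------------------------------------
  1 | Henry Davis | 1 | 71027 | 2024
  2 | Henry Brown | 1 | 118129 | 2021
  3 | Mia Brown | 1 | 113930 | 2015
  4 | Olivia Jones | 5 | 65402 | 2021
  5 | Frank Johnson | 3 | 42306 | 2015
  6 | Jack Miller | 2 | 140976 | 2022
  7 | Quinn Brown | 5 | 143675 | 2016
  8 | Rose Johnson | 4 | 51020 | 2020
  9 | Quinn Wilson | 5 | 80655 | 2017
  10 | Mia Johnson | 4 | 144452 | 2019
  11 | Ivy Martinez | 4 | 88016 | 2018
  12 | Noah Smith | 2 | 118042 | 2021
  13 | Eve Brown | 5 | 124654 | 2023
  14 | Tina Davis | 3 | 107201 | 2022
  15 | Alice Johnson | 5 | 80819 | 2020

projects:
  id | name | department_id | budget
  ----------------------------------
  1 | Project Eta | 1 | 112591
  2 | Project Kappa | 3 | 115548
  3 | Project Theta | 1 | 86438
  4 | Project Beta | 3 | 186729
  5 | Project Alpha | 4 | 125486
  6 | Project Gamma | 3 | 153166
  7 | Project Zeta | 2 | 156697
SELECT name, salary FROM employees ORDER BY salary DESC LIMIT 4

Execution result:
name | salary
Mia Johnson | 144452
Quinn Brown | 143675
Jack Miller | 140976
Eve Brown | 124654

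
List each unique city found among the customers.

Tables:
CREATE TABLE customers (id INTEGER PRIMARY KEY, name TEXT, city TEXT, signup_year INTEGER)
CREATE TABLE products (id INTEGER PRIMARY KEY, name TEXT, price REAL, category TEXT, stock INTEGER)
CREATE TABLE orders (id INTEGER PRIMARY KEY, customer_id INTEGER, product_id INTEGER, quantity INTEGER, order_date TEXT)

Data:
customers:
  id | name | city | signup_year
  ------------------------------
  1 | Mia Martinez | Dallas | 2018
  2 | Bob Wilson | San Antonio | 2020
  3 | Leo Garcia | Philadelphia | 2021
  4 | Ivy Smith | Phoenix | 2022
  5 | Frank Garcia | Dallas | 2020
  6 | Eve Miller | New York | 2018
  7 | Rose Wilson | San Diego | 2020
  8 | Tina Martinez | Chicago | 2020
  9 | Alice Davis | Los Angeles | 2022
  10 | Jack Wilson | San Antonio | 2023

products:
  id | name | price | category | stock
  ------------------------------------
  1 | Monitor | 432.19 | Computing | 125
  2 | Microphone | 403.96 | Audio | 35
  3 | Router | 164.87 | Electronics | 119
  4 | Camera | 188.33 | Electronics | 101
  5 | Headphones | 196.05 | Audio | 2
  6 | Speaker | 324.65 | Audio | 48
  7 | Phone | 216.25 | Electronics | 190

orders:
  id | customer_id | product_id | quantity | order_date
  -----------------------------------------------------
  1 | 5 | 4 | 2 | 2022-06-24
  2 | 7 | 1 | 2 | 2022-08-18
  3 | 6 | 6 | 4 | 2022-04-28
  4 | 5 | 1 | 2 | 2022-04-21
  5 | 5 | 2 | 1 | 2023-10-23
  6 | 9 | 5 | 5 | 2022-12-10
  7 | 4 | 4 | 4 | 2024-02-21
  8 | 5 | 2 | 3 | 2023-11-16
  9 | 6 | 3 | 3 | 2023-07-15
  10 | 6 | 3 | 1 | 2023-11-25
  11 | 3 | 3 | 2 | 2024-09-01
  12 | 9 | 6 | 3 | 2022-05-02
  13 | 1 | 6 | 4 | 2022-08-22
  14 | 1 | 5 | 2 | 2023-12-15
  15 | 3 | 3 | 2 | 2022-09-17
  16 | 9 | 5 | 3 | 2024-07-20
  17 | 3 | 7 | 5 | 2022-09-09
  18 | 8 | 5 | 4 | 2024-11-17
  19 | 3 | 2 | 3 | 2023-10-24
SELECT DISTINCT city FROM customers

Execution result:
city
Dallas
San Antonio
Philadelphia
Phoenix
New York
San Diego
Chicago
Los Angeles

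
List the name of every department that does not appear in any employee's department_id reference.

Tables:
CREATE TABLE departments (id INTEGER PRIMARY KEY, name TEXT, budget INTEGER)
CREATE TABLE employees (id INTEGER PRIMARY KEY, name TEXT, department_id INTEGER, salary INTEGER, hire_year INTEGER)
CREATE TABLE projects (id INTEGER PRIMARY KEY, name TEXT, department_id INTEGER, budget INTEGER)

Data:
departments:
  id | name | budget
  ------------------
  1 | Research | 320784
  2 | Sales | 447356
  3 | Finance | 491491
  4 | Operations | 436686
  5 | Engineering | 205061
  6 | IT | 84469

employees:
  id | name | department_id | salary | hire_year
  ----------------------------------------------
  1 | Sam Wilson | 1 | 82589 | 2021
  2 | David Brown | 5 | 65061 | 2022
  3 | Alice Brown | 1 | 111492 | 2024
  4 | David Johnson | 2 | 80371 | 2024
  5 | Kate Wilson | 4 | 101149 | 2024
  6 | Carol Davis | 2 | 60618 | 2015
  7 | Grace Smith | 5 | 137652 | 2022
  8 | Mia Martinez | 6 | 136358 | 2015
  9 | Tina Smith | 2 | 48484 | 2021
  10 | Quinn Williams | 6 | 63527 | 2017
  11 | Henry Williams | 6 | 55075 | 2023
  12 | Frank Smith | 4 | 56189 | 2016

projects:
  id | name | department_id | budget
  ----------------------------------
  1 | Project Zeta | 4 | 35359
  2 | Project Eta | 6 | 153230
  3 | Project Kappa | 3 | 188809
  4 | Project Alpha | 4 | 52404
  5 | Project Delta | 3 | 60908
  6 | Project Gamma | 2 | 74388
SELECT p.name FROM departments p LEFT JOIN employees c ON c.department_id = p.id WHERE c.id IS NULL

Execution result:
Finance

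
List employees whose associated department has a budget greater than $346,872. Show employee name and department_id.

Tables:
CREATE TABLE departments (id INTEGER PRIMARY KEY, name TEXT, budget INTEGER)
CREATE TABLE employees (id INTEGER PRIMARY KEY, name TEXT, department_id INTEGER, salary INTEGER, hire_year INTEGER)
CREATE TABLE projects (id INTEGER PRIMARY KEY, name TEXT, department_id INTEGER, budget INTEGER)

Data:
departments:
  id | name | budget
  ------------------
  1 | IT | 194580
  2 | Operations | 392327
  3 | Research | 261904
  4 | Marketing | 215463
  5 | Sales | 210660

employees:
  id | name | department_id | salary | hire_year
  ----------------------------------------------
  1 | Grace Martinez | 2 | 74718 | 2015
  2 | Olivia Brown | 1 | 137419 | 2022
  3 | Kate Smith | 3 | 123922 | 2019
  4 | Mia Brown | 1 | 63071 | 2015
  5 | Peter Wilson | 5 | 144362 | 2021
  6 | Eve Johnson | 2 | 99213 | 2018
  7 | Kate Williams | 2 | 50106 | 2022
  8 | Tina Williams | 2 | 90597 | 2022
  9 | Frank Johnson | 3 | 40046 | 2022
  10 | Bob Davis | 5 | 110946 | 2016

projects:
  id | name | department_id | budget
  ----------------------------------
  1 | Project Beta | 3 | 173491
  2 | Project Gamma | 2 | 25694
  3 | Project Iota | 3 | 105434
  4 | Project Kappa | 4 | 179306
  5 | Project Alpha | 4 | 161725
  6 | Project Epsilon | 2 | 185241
SELECT name, department_id FROM employees WHERE department_id IN (SELECT id FROM departments WHERE budget > 346872)

Execution result:
name | department_id
Grace Martinez | 2
Eve Johnson | 2
Kate Williams | 2
Tina Williams | 2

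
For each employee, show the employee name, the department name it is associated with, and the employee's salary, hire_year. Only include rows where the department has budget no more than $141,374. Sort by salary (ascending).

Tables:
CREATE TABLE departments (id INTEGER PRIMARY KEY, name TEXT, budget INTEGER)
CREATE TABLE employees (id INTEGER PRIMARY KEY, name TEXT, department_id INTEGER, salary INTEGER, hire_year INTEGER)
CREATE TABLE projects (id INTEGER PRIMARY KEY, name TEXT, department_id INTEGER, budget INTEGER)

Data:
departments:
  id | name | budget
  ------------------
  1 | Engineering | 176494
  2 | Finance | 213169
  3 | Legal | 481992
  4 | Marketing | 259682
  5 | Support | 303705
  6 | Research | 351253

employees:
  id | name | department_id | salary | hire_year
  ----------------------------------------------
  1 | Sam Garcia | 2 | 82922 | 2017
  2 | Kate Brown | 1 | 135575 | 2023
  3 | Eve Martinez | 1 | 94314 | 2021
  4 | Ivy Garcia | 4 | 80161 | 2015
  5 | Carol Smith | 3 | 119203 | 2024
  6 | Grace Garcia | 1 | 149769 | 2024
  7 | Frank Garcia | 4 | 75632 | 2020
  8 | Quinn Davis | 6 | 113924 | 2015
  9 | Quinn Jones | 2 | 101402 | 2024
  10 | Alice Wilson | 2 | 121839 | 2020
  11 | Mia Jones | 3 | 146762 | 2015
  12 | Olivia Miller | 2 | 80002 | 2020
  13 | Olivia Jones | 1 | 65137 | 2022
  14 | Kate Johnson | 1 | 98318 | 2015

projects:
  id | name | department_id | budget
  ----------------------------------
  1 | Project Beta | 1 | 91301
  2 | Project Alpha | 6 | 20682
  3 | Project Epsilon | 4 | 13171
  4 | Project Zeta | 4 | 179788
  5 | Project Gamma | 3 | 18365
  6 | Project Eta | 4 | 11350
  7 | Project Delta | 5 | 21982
SELECT c.name, p.name AS department, c.salary, c.hire_year FROM employees c JOIN departments p ON c.department_id = p.id WHERE p.budget <= 141374 ORDER BY c.salary ASC

Execution result:
(no rows)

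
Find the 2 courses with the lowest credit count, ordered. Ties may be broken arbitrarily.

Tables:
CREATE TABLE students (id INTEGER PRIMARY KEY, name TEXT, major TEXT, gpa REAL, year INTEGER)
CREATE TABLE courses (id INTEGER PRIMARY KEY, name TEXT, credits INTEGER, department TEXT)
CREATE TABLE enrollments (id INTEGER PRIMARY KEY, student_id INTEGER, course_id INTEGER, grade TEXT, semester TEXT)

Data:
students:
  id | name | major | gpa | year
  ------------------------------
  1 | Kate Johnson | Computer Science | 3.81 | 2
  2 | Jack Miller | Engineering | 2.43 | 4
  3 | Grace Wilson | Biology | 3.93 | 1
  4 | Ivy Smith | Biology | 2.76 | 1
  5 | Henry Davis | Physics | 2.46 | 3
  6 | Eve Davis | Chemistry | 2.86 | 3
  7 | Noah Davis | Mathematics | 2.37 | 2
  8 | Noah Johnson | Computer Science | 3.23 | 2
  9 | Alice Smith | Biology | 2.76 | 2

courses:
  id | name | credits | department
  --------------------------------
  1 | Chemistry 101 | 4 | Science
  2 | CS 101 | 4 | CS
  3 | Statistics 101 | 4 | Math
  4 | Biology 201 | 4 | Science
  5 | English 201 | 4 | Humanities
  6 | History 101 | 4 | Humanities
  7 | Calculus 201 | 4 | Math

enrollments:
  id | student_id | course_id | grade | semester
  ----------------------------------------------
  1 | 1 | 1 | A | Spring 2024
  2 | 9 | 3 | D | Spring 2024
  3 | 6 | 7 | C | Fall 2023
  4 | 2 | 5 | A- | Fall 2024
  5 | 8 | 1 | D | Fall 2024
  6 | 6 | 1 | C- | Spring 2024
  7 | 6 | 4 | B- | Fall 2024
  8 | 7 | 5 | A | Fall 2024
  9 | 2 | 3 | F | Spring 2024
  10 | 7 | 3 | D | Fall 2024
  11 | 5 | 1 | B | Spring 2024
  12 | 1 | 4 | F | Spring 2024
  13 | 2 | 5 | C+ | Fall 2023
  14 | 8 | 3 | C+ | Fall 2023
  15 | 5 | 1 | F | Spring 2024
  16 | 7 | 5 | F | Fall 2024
SELECT name, credits FROM courses ORDER BY credits ASC LIMIT 2

Execution result:
name | credits
Chemistry 101 | 4
CS 101 | 4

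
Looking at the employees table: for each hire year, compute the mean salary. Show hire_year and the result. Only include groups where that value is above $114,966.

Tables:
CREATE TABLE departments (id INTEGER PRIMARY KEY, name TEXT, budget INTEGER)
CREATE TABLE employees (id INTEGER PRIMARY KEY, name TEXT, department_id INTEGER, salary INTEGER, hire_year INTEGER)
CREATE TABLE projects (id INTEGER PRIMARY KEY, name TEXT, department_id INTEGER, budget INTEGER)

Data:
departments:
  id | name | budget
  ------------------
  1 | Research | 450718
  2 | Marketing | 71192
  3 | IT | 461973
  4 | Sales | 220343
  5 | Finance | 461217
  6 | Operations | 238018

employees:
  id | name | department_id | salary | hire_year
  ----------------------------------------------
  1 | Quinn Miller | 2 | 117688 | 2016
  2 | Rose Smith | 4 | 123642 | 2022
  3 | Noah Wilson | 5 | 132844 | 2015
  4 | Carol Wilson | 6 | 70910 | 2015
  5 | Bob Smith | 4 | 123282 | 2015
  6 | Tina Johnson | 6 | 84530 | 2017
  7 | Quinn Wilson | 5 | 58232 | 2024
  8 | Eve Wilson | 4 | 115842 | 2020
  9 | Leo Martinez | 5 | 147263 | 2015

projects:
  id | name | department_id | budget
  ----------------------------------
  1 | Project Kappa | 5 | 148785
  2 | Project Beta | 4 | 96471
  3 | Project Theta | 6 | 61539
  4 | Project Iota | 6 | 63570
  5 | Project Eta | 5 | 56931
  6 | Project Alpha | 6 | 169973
SELECT hire_year, AVG(salary) AS avg_salary FROM employees GROUP BY hire_year HAVING AVG(salary) > 114966

Execution result:
hire_year | avg_salary
2015 | 118574.75
2016 | 117688.00
2020 | 115842.00
2022 | 123642.00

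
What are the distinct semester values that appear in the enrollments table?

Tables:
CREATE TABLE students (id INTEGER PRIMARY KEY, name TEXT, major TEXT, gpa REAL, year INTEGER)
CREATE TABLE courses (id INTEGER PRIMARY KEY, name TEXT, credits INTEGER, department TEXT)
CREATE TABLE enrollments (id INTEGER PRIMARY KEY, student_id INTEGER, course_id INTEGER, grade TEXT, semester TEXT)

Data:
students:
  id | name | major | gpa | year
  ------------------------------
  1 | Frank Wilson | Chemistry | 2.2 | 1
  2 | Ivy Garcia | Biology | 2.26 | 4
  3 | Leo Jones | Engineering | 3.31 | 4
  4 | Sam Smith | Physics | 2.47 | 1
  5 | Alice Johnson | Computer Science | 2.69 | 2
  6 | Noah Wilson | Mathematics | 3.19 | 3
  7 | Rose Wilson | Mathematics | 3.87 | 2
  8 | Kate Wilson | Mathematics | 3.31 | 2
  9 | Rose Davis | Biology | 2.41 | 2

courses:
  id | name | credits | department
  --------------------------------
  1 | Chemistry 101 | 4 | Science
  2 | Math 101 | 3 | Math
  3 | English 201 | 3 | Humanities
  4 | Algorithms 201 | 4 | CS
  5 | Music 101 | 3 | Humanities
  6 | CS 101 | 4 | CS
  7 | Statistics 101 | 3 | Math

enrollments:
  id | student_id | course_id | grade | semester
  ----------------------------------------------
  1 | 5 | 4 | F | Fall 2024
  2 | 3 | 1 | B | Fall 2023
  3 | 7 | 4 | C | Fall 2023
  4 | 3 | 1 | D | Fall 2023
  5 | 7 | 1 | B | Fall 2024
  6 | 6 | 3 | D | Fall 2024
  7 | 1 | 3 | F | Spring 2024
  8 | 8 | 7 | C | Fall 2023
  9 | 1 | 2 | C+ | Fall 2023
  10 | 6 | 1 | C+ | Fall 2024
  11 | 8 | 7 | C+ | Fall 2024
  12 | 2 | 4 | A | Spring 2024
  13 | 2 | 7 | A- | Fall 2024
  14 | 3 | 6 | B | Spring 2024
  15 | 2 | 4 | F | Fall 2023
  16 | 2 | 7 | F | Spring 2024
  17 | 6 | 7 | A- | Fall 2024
SELECT DISTINCT semester FROM enrollments

Execution result:
semester
Fall 2024
Fall 2023
Spring 2024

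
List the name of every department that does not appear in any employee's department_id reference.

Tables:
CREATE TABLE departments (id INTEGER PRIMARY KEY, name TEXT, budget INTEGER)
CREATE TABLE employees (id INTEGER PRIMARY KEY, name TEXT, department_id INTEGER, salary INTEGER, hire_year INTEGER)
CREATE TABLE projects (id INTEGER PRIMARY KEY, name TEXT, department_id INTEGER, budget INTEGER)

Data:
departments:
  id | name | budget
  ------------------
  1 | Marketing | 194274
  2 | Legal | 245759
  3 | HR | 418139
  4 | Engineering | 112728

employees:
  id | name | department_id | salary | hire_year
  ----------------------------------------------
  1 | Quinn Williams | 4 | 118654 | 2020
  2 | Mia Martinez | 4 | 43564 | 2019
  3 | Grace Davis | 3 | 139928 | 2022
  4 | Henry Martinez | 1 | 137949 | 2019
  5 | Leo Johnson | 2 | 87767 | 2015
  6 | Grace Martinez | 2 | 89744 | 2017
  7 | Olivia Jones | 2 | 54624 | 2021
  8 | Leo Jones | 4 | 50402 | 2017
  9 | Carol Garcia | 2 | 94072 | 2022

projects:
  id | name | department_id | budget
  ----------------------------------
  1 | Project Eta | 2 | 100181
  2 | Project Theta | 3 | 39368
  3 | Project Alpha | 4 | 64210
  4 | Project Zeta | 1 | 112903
SELECT p.name FROM departments p LEFT JOIN employees c ON c.department_id = p.id WHERE c.id IS NULL

Execution result:
(no rows)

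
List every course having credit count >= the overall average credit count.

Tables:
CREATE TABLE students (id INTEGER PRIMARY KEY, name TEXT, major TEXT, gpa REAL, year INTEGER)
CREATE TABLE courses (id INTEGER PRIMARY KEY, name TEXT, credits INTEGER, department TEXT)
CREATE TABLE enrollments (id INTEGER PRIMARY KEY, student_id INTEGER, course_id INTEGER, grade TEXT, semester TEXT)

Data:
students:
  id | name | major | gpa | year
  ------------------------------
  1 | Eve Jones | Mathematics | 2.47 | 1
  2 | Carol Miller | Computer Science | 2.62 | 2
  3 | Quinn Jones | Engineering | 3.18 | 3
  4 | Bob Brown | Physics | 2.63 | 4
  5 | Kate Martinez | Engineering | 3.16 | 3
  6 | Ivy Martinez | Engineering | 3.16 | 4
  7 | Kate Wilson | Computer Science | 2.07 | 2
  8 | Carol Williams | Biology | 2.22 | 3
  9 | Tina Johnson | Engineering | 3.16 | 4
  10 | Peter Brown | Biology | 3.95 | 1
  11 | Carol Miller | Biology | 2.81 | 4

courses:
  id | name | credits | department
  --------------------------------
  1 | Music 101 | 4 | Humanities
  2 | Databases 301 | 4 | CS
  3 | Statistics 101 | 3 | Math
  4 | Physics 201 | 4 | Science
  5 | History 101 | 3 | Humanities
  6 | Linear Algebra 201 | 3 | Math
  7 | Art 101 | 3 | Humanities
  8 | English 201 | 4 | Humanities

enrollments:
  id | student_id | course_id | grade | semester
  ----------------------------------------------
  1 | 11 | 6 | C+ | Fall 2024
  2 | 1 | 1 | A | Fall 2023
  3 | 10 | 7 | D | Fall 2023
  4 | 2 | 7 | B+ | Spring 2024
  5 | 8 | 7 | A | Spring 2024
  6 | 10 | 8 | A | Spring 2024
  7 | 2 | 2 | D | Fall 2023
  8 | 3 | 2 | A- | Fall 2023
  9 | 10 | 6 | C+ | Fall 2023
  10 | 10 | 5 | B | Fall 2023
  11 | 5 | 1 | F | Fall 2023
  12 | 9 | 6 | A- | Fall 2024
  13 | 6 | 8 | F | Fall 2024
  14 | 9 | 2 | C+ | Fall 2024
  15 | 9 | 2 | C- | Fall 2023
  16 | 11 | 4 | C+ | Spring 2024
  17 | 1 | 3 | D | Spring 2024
SELECT name, credits FROM courses WHERE credits >= (SELECT AVG(credits) FROM courses)

Execution result:
name | credits
Music 101 | 4
Databases 301 | 4
Physics 201 | 4
English 201 | 4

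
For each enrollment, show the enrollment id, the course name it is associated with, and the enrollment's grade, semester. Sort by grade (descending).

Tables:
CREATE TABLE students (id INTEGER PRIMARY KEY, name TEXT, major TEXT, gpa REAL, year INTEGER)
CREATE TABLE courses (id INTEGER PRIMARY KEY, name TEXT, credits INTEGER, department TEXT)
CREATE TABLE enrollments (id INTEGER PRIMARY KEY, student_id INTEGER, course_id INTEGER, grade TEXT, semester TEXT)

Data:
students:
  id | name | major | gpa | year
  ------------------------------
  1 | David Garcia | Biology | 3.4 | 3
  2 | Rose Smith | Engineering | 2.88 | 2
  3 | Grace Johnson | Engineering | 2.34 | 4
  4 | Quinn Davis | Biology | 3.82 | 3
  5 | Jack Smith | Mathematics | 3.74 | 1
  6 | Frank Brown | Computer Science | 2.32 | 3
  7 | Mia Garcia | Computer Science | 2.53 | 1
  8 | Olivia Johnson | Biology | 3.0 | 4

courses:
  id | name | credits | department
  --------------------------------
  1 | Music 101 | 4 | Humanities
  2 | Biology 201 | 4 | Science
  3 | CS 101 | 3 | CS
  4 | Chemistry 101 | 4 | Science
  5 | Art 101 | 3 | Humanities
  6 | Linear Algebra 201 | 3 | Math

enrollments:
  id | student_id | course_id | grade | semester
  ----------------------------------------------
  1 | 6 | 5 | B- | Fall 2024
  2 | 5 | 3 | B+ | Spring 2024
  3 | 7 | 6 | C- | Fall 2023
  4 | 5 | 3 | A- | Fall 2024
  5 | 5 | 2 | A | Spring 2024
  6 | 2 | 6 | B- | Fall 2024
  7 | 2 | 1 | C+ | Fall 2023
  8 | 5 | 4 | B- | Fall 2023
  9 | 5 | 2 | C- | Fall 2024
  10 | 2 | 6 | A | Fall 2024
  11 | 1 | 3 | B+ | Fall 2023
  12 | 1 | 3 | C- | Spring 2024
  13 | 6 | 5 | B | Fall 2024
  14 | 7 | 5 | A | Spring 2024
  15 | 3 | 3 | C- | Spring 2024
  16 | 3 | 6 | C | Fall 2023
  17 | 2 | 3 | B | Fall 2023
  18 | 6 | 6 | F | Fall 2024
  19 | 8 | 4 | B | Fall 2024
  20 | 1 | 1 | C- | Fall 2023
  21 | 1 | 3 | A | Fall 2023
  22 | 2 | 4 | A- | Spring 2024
SELECT c.id, p.name AS course, c.grade, c.semester FROM enrollments c JOIN courses p ON c.course_id = p.id ORDER BY c.grade DESC

Execution result:
id | course | grade | semester
18 | Linear Algebra 201 | F | Fall 2024
3 | Linear Algebra 201 | C- | Fall 2023
9 | Biology 201 | C- | Fall 2024
12 | CS 101 | C- | Spring 2024
15 | CS 101 | C- | Spring 2024
20 | Music 101 | C- | Fall 2023
7 | Music 101 | C+ | Fall 2023
16 | Linear Algebra 201 | C | Fall 2023
1 | Art 101 | B- | Fall 2024
6 | Linear Algebra 201 | B- | Fall 2024
8 | Chemistry 101 | B- | Fall 2023
2 | CS 101 | B+ | Spring 2024
11 | CS 101 | B+ | Fall 2023
13 | Art 101 | B | Fall 2024
17 | CS 101 | B | Fall 2023
19 | Chemistry 101 | B | Fall 2024
4 | CS 101 | A- | Fall 2024
22 | Chemistry 101 | A- | Spring 2024
5 | Biology 201 | A | Spring 2024
10 | Linear Algebra 201 | A | Fall 2024
14 | Art 101 | A | Spring 2024
21 | CS 101 | A | Fall 2023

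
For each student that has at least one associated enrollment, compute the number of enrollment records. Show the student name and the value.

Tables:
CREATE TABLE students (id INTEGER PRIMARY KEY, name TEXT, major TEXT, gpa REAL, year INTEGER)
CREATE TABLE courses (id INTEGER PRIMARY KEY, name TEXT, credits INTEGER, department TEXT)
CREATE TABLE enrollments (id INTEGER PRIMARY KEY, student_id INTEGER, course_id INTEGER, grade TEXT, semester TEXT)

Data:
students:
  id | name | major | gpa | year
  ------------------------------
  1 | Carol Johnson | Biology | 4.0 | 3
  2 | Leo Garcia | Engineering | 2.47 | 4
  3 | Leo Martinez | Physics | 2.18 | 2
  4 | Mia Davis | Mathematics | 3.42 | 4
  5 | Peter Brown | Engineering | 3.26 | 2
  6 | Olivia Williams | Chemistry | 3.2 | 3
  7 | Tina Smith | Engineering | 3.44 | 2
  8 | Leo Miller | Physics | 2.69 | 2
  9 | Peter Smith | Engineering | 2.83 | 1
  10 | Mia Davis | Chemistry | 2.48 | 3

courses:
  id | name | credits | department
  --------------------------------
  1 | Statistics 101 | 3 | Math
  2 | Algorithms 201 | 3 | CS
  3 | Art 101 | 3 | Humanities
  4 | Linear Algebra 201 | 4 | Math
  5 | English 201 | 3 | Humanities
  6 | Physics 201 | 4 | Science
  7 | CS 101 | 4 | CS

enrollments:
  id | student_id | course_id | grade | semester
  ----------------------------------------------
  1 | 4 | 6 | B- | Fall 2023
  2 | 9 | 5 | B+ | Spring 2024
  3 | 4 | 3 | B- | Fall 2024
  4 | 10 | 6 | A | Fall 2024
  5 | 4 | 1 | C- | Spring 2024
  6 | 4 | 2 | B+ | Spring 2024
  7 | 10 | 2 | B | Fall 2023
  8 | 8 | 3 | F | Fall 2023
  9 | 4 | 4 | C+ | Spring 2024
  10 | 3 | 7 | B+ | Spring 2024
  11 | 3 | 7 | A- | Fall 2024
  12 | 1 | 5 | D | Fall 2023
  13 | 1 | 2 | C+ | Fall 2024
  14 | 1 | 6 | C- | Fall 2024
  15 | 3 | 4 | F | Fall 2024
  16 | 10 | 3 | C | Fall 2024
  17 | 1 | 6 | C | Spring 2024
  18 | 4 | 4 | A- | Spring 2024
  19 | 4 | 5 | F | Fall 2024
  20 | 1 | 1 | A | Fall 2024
SELECT p.name, COUNT(*) AS n FROM enrollments c JOIN students p ON c.student_id = p.id GROUP BY p.id, p.name

Execution result:
name | n
Carol Johnson | 5
Leo Martinez | 3
Mia Davis | 7
Leo Miller | 1
Peter Smith | 1
Mia Davis | 3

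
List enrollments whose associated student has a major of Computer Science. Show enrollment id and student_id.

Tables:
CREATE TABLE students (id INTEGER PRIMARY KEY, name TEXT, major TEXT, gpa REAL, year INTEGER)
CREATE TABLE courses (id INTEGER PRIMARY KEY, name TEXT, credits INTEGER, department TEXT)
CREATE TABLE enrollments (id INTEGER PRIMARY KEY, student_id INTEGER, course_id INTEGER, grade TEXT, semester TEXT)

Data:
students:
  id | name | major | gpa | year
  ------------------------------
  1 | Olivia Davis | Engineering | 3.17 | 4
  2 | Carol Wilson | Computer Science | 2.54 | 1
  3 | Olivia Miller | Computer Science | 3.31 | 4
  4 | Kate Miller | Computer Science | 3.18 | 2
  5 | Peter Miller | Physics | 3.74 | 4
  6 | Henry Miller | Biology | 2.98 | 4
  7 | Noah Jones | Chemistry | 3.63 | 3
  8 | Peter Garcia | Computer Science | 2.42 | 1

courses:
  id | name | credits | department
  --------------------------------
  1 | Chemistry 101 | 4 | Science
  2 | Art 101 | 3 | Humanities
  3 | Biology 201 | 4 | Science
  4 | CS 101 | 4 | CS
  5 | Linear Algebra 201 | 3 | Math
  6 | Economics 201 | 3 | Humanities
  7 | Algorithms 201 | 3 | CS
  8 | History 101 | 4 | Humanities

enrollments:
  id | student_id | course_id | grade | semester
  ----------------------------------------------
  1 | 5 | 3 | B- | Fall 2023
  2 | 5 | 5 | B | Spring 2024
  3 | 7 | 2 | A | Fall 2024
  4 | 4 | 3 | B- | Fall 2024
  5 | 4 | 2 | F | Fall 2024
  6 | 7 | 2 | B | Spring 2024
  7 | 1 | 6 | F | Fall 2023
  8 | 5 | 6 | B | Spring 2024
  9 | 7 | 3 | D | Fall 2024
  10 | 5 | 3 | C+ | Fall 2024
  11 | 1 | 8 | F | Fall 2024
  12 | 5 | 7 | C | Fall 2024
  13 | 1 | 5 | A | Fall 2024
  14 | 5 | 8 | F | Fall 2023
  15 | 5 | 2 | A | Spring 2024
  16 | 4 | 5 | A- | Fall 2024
SELECT id, student_id FROM enrollments WHERE student_id IN (SELECT id FROM students WHERE major = 'Computer Science')

Execution result:
id | student_id
4 | 4
5 | 4
16 | 4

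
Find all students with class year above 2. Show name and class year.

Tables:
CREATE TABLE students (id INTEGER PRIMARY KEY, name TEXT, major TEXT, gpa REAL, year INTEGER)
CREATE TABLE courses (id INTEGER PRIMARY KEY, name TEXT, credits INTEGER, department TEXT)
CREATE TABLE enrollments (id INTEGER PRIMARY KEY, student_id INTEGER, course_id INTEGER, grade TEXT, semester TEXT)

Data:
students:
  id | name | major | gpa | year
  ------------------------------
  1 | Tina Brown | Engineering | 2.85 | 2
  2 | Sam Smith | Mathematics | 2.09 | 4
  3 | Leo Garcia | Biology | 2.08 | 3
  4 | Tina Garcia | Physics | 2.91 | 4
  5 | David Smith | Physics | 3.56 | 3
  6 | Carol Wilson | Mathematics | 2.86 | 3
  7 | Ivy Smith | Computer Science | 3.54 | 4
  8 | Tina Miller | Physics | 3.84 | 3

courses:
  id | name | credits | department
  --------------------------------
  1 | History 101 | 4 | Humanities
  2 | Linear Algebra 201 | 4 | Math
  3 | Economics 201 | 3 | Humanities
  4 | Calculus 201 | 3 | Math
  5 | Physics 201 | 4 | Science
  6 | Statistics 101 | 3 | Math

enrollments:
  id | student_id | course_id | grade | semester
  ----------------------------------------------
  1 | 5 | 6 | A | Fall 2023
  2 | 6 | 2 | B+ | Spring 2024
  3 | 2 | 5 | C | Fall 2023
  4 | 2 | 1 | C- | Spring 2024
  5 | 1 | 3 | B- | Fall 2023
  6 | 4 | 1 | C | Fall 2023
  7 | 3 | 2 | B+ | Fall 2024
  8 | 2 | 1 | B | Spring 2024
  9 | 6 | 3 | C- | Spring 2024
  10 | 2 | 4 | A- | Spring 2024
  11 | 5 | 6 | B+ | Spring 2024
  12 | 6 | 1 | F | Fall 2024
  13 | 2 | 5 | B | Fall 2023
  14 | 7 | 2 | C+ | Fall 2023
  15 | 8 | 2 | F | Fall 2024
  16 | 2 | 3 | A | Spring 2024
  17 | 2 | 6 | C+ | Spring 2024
SELECT name, year FROM students WHERE year > 2

Execution result:
name | year
Sam Smith | 4
Leo Garcia | 3
Tina Garcia | 4
David Smith | 3
Carol Wilson | 3
Ivy Smith | 4
Tina Miller | 3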